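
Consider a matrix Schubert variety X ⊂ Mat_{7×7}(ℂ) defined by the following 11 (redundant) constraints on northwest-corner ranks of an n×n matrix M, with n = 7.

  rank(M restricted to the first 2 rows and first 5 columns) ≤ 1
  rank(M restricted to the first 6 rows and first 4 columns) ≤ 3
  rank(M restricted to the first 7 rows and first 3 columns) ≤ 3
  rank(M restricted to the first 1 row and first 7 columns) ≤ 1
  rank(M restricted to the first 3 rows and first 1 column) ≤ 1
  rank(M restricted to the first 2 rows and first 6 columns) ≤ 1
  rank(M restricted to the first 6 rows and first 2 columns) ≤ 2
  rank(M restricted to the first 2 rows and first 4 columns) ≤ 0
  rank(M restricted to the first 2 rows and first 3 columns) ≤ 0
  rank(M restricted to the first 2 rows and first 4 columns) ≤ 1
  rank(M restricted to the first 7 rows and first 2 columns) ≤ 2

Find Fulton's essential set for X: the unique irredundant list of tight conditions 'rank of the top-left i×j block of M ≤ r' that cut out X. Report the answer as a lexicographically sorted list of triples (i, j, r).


Computing R[i][j] = min implied NW-rank bound (n=7, 11 conditions):

  0 | 0 | 0 | 0 | 1 | 1 | 1
  0 | 0 | 0 | 0 | 1 | 1 | 2
  1 | 1 | 1 | 1 | 2 | 2 | 3
  1 | 2 | 2 | 2 | 3 | 3 | 4
  1 | 2 | 3 | 3 | 4 | 4 | 5
  1 | 2 | 3 | 3 | 4 | 5 | 6
  1 | 2 | 3 | 4 | 5 | 6 | 7

hence w(1..7) = (5, 7, 1, 2, 3, 6, 4).

D(w) has 10 cells with 3 SE-corners; essential set:

[(2, 4, 0), (2, 6, 1), (6, 4, 3)]


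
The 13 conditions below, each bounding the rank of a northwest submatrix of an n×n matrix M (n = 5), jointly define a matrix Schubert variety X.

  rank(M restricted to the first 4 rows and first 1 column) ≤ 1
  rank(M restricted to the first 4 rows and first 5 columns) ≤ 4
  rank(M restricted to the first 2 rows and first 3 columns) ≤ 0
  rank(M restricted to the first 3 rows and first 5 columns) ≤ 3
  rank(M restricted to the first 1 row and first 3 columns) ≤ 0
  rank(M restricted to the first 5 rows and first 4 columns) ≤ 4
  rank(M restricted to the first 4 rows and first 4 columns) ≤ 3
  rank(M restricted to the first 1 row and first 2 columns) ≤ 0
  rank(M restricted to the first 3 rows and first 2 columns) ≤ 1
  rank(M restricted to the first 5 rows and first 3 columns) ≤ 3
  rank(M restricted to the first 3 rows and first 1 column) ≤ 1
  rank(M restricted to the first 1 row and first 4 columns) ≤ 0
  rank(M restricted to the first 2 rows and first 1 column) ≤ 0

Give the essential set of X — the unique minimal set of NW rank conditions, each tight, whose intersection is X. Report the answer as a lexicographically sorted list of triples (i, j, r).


Computing R[i][j] = min implied NW-rank bound (n=5, 13 conditions):

  row 1: 0 0 0 0 1
  row 2: 0 0 0 1 2
  row 3: 1 1 1 2 3
  row 4: 1 2 2 3 4
  row 5: 1 2 3 4 5

so w = (5, 4, 1, 2, 3).

Rothe diagram D(w) (7 cells), 2 SE-corners (essential conditions):

[(1, 4, 0), (2, 3, 0)]


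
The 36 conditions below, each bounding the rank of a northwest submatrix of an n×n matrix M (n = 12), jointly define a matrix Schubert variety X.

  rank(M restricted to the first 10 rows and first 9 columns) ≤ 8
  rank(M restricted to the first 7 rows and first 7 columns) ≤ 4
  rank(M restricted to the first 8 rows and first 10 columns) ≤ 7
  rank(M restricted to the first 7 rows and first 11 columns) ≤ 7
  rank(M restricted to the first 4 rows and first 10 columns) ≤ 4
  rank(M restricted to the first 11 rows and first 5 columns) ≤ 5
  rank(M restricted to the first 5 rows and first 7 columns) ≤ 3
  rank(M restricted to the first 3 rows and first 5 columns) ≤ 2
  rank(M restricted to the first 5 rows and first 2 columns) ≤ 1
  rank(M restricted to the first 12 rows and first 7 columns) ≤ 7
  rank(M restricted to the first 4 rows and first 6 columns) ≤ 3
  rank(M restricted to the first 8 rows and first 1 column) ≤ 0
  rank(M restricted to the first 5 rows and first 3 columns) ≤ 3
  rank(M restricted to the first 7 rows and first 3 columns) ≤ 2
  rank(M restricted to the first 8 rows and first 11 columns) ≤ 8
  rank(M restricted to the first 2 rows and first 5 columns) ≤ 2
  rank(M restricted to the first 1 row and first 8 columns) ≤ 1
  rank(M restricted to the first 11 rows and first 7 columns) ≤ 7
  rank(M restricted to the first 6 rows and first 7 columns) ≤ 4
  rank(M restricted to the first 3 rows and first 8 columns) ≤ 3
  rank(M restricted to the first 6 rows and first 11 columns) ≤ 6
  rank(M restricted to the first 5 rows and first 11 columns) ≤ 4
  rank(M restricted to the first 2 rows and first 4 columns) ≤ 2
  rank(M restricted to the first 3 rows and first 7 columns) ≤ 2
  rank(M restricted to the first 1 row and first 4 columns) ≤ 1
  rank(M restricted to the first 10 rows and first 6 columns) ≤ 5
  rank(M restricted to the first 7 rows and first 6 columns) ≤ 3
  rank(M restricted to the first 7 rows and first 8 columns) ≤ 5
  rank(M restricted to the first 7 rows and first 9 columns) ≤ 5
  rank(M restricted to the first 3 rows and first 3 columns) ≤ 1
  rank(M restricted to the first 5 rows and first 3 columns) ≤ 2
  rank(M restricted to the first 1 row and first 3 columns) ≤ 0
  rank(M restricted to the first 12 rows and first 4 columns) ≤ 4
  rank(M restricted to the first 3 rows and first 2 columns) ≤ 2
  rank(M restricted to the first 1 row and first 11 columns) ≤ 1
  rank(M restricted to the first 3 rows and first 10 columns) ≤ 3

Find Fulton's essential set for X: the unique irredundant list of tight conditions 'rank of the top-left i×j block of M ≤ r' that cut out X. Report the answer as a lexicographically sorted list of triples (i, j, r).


Reconstructing r_w from the 36 given conditions:

  row 1: 0 0 0 1 1 1 1 1 1 1 1 1
  row 2: 0 1 1 2 2 2 2 2 2 2 2 2
  row 3: 0 1 1 2 2 2 2 3 3 3 3 3
  row 4: 0 1 2 3 3 3 3 4 4 4 4 4
  row 5: 0 1 2 3 3 3 3 4 4 4 4 5
  row 6: 0 1 2 3 3 3 4 5 5 5 5 6
  row 7: 0 1 2 3 3 3 4 5 5 6 6 7
  row 8: 0 1 2 3 4 4 5 6 6 7 7 8
  row 9: 1 2 3 4 5 5 6 7 7 8 8 9
  row 10: 1 2 3 4 5 5 6 7 8 9 9 10
  row 11: 1 2 3 4 5 6 7 8 9 10 10 11
  row 12: 1 2 3 4 5 6 7 8 9 10 11 12

hence w(1..12) = (4, 2, 8, 3, 12, 7, 10, 5, 1, 9, 6, 11).

D(w) has 26 cells with 9 SE-corners; essential set:

[(1, 3, 0), (3, 3, 1), (3, 7, 2), (5, 7, 3), (5, 11, 4), (7, 6, 3), (7, 9, 5), (8, 1, 0), (10, 6, 5)]


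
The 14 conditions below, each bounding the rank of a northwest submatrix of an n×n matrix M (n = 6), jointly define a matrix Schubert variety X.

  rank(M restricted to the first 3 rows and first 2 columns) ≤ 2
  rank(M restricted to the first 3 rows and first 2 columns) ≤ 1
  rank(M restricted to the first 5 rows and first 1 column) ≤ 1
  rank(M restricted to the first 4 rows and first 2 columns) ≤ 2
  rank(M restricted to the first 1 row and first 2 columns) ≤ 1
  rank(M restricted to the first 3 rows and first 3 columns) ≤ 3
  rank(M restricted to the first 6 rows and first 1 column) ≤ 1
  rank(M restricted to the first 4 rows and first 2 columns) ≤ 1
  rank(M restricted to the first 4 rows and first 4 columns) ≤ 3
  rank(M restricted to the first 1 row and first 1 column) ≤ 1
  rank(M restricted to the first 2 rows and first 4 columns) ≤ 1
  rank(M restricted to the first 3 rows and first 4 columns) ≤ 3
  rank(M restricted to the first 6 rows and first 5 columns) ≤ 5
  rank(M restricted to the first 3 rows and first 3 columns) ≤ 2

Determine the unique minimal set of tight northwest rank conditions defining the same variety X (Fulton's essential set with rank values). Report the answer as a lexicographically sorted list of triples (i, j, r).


Recovering R(i,j) via the rank-extension bound from the 14 conditions:

  i=1: 1 1 1 1 1 1
  i=2: 1 1 1 1 2 2
  i=3: 1 1 2 2 3 3
  i=4: 1 1 2 3 4 4
  i=5: 1 2 3 4 5 5
  i=6: 1 2 3 4 5 6

hence w(1..6) = (1, 5, 3, 4, 2, 6).

Fulton essential set (2 of the 5 Rothe cells):

[(2, 4, 1), (4, 2, 1)]


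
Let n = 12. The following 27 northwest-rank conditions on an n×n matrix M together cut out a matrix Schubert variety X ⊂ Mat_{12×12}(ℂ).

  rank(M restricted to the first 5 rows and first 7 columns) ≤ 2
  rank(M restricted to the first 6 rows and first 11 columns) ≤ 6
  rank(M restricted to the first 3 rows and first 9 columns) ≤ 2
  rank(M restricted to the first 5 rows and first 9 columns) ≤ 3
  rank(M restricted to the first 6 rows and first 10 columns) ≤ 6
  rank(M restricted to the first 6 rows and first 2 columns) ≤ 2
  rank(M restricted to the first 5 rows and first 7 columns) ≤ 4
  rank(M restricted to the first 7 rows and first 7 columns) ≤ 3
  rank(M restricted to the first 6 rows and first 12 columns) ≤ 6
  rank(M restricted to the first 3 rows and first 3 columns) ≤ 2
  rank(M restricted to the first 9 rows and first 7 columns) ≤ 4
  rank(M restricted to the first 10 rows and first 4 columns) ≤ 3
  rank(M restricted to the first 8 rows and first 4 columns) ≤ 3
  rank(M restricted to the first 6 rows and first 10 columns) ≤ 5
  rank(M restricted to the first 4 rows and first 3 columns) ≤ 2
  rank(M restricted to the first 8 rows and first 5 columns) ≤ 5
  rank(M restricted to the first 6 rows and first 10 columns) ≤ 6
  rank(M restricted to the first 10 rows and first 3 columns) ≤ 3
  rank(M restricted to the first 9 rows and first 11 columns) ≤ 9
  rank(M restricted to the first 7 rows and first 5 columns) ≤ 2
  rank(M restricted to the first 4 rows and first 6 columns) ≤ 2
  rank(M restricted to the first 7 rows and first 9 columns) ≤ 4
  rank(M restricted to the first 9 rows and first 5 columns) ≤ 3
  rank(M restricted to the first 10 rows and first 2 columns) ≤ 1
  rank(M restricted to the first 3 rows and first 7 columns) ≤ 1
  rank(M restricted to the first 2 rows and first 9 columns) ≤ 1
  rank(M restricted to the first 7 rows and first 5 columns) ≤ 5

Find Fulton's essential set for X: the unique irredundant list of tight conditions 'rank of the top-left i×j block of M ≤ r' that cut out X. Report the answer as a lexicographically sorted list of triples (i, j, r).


Reconstructing r_w from the 27 given conditions:

  row 1: 1, 1, 1, 1, 1, 1, 1, 1, 1, 1, 1, 1
  row 2: 1, 1, 1, 1, 1, 1, 1, 1, 1, 2, 2, 2
  row 3: 1, 1, 1, 1, 1, 1, 1, 2, 2, 3, 3, 3
  row 4: 1, 1, 2, 2, 2, 2, 2, 3, 3, 4, 4, 4
  row 5: 1, 1, 2, 2, 2, 2, 2, 3, 3, 4, 5, 5
  row 6: 1, 1, 2, 2, 2, 3, 3, 4, 4, 5, 6, 6
  row 7: 1, 1, 2, 2, 2, 3, 3, 4, 4, 5, 6, 7
  row 8: 1, 1, 2, 3, 3, 4, 4, 5, 5, 6, 7, 8
  row 9: 1, 1, 2, 3, 3, 4, 4, 5, 6, 7, 8, 9
  row 10: 1, 1, 2, 3, 4, 5, 5, 6, 7, 8, 9, 10
  row 11: 1, 2, 3, 4, 5, 6, 6, 7, 8, 9, 10, 11
  row 12: 1, 2, 3, 4, 5, 6, 7, 8, 9, 10, 11, 12

the unique w with this rank table is (1, 10, 8, 3, 11, 6, 12, 4, 9, 5, 2, 7).

10 SE-corners of the 34-cell Rothe diagram give Ess(w):

[(2, 9, 1), (3, 7, 1), (5, 7, 2), (5, 9, 3), (7, 5, 2), (7, 7, 3), (7, 9, 4), (9, 5, 3), (9, 7, 4), (10, 2, 1)]


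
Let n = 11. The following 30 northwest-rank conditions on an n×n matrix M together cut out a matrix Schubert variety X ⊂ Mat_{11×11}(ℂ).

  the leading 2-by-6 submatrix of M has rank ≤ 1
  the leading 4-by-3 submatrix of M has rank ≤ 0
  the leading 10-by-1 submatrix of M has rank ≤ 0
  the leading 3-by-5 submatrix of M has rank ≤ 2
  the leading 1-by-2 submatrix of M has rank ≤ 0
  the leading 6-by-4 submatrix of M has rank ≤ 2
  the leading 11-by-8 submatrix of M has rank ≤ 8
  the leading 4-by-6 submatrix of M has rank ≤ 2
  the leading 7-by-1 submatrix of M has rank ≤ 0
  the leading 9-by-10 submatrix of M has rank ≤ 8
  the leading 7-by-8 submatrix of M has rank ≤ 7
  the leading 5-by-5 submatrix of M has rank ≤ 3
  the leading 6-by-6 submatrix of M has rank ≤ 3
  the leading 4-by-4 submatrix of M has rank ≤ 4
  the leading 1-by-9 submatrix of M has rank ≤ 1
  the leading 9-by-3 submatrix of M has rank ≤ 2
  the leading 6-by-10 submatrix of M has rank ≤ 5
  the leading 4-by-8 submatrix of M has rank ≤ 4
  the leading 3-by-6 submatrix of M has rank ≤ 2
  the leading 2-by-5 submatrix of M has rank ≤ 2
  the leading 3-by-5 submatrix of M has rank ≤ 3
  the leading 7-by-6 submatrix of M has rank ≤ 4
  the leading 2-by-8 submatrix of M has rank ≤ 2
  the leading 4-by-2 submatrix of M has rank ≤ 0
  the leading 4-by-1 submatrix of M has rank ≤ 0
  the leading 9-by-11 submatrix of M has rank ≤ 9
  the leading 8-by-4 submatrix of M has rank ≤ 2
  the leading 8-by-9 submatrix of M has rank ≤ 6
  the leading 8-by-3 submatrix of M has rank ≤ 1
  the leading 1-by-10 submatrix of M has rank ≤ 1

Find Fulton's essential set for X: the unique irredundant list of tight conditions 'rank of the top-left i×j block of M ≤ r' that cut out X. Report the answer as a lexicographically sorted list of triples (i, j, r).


Reconstructing r_w from the 30 given conditions:

  R[1]: 0 0 0 1 1 1 1 1 1 1 1
  R[2]: 0 0 0 1 1 1 2 2 2 2 2
  R[3]: 0 0 0 1 2 2 3 3 3 3 3
  R[4]: 0 0 0 1 2 2 3 4 4 4 4
  R[5]: 0 1 1 2 3 3 4 5 5 5 5
  R[6]: 0 1 1 2 3 3 4 5 5 5 6
  R[7]: 0 1 1 2 3 4 5 6 6 6 7
  R[8]: 0 1 1 2 3 4 5 6 6 7 8
  R[9]: 0 1 2 3 4 5 6 7 7 8 9
  R[10]: 0 1 2 3 4 5 6 7 8 9 10
  R[11]: 1 2 3 4 5 6 7 8 9 10 11

the unique w with this rank table is (4, 7, 5, 8, 2, 11, 6, 10, 3, 9, 1).

8 SE-corners of the 28-cell Rothe diagram give Ess(w):

[(2, 6, 1), (4, 3, 0), (4, 6, 2), (6, 6, 3), (6, 10, 5), (8, 3, 1), (8, 9, 6), (10, 1, 0)]


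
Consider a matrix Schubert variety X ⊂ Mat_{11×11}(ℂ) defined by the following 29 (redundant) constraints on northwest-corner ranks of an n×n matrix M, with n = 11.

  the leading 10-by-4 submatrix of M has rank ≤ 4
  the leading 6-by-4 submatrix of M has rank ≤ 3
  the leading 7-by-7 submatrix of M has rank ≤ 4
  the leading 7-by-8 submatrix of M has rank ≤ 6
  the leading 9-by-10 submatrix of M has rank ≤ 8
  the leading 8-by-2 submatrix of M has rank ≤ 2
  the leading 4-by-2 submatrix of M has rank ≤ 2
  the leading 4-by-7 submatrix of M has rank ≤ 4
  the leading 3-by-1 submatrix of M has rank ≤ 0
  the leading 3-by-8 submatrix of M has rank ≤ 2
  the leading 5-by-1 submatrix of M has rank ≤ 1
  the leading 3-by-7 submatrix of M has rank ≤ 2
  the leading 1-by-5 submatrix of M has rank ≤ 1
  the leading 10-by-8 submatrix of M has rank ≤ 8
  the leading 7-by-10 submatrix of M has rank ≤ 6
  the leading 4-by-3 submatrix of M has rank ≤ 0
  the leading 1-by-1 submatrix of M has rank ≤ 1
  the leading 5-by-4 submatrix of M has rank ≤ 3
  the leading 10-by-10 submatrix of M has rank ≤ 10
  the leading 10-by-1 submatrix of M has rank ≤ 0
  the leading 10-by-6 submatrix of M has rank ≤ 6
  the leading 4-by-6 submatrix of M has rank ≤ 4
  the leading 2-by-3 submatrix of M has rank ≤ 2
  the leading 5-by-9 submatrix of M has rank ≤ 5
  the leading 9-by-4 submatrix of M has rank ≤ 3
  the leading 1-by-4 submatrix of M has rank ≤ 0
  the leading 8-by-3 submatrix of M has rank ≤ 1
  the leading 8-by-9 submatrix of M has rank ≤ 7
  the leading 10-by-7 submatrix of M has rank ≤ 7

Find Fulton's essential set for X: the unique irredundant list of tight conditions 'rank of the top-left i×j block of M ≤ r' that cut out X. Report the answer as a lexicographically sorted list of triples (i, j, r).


Reconstructing r_w from the 29 given conditions:

  i=1: 0 | 0 | 0 | 0 | 1 | 1 | 1 | 1 | 1 | 1 | 1
  i=2: 0 | 0 | 0 | 1 | 2 | 2 | 2 | 2 | 2 | 2 | 2
  i=3: 0 | 0 | 0 | 1 | 2 | 2 | 2 | 2 | 3 | 3 | 3
  i=4: 0 | 0 | 0 | 1 | 2 | 3 | 3 | 3 | 4 | 4 | 4
  i=5: 0 | 1 | 1 | 2 | 3 | 4 | 4 | 4 | 5 | 5 | 5
  i=6: 0 | 1 | 1 | 2 | 3 | 4 | 4 | 5 | 6 | 6 | 6
  i=7: 0 | 1 | 1 | 2 | 3 | 4 | 4 | 5 | 6 | 6 | 7
  i=8: 0 | 1 | 1 | 2 | 3 | 4 | 5 | 6 | 7 | 7 | 8
  i=9: 0 | 1 | 2 | 3 | 4 | 5 | 6 | 7 | 8 | 8 | 9
  i=10: 0 | 1 | 2 | 3 | 4 | 5 | 6 | 7 | 8 | 9 | 10
  i=11: 1 | 2 | 3 | 4 | 5 | 6 | 7 | 8 | 9 | 10 | 11

giving w = (5, 4, 9, 6, 2, 8, 11, 7, 3, 10, 1) via Δ²R.

7 SE-corners of the 28-cell Rothe diagram give Ess(w):

[(1, 4, 0), (3, 8, 2), (4, 3, 0), (7, 7, 4), (7, 10, 6), (8, 3, 1), (10, 1, 0)]


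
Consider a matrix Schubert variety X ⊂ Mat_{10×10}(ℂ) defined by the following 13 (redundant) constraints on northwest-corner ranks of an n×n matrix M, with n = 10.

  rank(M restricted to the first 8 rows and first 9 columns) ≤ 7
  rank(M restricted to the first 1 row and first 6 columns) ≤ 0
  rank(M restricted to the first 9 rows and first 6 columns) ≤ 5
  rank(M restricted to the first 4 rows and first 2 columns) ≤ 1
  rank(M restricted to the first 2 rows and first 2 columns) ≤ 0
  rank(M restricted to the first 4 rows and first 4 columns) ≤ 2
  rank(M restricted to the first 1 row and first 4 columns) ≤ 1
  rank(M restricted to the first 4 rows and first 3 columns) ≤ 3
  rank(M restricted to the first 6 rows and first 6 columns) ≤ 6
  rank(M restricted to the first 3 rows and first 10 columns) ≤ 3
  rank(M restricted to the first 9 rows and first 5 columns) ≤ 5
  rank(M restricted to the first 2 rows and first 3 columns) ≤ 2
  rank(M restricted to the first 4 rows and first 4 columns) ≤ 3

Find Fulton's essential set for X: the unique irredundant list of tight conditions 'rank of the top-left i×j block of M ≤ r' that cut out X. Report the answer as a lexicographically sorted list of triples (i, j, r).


Propagating the 13 rank bounds to every northwest block:

  0  0  0  0  0  0  1  1  1  1
  0  0  1  1  1  1  2  2  2  2
  1  1  2  2  2  2  3  3  3  3
  1  1  2  2  3  3  4  4  4  4
  1  2  3  3  4  4  5  5  5  5
  1  2  3  4  5  5  6  6  6  6
  1  2  3  4  5  5  6  7  7  7
  1  2  3  4  5  5  6  7  7  8
  1  2  3  4  5  5  6  7  8  9
  1  2  3  4  5  6  7  8  9  10

second differences of R give the permutation w = (7, 3, 1, 5, 2, 4, 8, 10, 9, 6).

Fulton essential set (6 of the 14 Rothe cells):

[(1, 6, 0), (2, 2, 0), (4, 2, 1), (4, 4, 2), (8, 9, 7), (9, 6, 5)]


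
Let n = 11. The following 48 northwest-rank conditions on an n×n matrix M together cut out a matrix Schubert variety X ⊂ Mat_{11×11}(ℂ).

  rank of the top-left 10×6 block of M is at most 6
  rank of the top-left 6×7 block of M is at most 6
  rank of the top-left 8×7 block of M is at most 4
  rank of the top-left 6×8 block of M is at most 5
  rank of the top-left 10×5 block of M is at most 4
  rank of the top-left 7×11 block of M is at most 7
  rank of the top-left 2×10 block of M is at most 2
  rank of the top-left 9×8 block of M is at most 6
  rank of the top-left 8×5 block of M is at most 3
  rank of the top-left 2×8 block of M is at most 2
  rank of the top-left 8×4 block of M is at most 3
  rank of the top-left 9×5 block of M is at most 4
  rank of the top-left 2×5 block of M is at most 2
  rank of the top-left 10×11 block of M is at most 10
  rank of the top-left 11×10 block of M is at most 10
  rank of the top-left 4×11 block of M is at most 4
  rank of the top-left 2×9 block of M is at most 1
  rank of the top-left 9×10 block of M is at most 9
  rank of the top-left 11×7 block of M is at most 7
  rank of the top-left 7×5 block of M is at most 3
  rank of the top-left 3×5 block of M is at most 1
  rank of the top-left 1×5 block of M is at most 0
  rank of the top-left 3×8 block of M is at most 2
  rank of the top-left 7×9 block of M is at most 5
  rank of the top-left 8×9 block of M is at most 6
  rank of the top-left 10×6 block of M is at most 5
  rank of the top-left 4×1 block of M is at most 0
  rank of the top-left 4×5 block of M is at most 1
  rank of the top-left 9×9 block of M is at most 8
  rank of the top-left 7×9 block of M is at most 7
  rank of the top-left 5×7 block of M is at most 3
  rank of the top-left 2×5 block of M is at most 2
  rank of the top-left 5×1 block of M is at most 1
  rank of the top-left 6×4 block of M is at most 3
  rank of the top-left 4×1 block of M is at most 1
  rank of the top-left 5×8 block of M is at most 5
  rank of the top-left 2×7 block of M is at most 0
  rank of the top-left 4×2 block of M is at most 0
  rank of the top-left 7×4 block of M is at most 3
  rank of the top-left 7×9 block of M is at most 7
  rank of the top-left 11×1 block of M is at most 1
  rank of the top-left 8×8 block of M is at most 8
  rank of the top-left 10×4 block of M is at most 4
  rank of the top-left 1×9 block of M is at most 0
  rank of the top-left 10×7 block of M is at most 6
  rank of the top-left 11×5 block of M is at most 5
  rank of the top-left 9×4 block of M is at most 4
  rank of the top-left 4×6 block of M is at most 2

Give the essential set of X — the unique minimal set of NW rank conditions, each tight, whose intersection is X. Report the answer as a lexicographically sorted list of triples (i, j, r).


Propagating the 48 rank bounds to every northwest block:

  R[1]: 0 0 0 0 0 0 0 0 0 1 1
  R[2]: 0 0 0 0 0 0 0 1 1 2 2
  R[3]: 0 0 1 1 1 1 1 2 2 3 3
  R[4]: 0 0 1 1 1 2 2 3 3 4 4
  R[5]: 1 1 2 2 2 3 3 4 4 5 5
  R[6]: 1 2 3 3 3 4 4 5 5 6 6
  R[7]: 1 2 3 3 3 4 4 5 5 6 7
  R[8]: 1 2 3 3 3 4 4 5 6 7 8
  R[9]: 1 2 3 4 4 5 5 6 7 8 9
  R[10]: 1 2 3 4 4 5 6 7 8 9 10
  R[11]: 1 2 3 4 5 6 7 8 9 10 11

the unique w with this rank table is (10, 8, 3, 6, 1, 2, 11, 9, 4, 7, 5).

ℓ(w)=30; the 8 essential cells (i,j,r):

[(1, 9, 0), (2, 7, 0), (4, 2, 0), (4, 5, 1), (7, 9, 5), (8, 5, 3), (8, 7, 4), (10, 5, 4)]


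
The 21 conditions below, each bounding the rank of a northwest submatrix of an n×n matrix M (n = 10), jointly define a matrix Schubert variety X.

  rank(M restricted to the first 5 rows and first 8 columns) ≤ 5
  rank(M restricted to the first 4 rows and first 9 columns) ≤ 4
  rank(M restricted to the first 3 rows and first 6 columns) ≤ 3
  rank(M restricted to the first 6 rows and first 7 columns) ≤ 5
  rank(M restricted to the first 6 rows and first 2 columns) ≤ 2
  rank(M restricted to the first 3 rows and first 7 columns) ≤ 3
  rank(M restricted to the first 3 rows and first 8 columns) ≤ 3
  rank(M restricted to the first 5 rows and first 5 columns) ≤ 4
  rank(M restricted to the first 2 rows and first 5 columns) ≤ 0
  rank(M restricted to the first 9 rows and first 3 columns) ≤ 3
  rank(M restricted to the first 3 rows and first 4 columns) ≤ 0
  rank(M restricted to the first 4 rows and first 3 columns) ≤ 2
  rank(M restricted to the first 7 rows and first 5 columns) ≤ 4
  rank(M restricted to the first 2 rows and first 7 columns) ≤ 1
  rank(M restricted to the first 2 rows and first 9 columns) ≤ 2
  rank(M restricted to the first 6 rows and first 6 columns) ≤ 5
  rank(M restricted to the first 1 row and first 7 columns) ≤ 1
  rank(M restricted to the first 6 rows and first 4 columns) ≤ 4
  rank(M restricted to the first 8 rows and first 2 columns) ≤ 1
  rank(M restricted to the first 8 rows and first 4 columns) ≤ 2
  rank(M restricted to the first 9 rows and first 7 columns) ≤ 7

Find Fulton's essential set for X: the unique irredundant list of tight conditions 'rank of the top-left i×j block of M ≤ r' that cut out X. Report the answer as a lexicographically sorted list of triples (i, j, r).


Rank table r_w(10×10) implied by the 21 constraints:

  0 | 0 | 0 | 0 | 0 | 1 | 1 | 1 | 1 | 1
  0 | 0 | 0 | 0 | 0 | 1 | 1 | 2 | 2 | 2
  0 | 0 | 0 | 0 | 1 | 2 | 2 | 3 | 3 | 3
  1 | 1 | 1 | 1 | 2 | 3 | 3 | 4 | 4 | 4
  1 | 1 | 2 | 2 | 3 | 4 | 4 | 5 | 5 | 5
  1 | 1 | 2 | 2 | 3 | 4 | 5 | 6 | 6 | 6
  1 | 1 | 2 | 2 | 3 | 4 | 5 | 6 | 7 | 7
  1 | 1 | 2 | 2 | 3 | 4 | 5 | 6 | 7 | 8
  1 | 2 | 3 | 3 | 4 | 5 | 6 | 7 | 8 | 9
  1 | 2 | 3 | 4 | 5 | 6 | 7 | 8 | 9 | 10

second differences of R give the permutation w = (6, 8, 5, 1, 3, 7, 9, 10, 2, 4).

5 SE-corners of the 22-cell Rothe diagram give Ess(w):

[(2, 5, 0), (2, 7, 1), (3, 4, 0), (8, 2, 1), (8, 4, 2)]


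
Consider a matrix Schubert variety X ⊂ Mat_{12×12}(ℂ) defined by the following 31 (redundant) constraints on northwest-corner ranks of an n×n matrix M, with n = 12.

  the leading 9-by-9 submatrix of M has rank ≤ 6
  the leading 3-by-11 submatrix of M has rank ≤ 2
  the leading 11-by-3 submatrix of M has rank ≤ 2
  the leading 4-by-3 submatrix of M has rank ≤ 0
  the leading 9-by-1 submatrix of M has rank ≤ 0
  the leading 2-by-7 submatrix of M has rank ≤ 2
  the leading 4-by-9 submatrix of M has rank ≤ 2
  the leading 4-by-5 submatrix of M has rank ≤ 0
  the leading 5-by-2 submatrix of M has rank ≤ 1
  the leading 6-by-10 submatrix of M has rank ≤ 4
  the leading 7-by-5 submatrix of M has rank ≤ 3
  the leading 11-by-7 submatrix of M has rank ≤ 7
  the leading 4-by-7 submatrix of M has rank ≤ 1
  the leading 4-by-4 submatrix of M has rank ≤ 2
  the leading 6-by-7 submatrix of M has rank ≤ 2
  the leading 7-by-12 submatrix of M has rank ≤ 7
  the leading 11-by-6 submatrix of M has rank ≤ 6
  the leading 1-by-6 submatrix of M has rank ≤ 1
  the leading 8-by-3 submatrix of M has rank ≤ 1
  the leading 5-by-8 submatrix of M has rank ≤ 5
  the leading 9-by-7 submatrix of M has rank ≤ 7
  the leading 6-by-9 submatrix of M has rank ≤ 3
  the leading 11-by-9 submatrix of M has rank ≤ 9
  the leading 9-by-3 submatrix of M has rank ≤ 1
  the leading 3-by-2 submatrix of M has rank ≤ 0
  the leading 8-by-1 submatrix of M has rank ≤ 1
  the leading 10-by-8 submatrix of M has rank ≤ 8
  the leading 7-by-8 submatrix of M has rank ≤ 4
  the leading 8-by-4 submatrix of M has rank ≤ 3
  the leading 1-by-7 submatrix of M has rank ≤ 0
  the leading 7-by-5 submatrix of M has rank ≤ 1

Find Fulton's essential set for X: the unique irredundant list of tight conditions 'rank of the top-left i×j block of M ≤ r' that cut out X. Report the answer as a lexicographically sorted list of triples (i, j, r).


Recovering R(i,j) via the rank-extension bound from the 31 conditions:

  R[1]: 0 0 0 0 0 0 0 1 1 1 1 1
  R[2]: 0 0 0 0 0 1 1 2 2 2 2 2
  R[3]: 0 0 0 0 0 1 1 2 2 2 2 3
  R[4]: 0 0 0 0 0 1 1 2 2 3 3 4
  R[5]: 0 1 1 1 1 2 2 3 3 4 4 5
  R[6]: 0 1 1 1 1 2 2 3 3 4 5 6
  R[7]: 0 1 1 1 1 2 3 4 4 5 6 7
  R[8]: 0 1 1 2 2 3 4 5 5 6 7 8
  R[9]: 0 1 1 2 3 4 5 6 6 7 8 9
  R[10]: 1 2 2 3 4 5 6 7 7 8 9 10
  R[11]: 1 2 2 3 4 5 6 7 8 9 10 11
  R[12]: 1 2 3 4 5 6 7 8 9 10 11 12

the unique w with this rank table is (8, 6, 12, 10, 2, 11, 7, 4, 5, 1, 9, 3).

Rothe diagram D(w) (44 cells), 11 SE-corners (essential conditions):

[(1, 7, 0), (3, 11, 2), (4, 5, 0), (4, 7, 1), (4, 9, 2), (6, 7, 2), (6, 9, 3), (7, 5, 1), (9, 1, 0), (9, 3, 1), (11, 3, 2)]


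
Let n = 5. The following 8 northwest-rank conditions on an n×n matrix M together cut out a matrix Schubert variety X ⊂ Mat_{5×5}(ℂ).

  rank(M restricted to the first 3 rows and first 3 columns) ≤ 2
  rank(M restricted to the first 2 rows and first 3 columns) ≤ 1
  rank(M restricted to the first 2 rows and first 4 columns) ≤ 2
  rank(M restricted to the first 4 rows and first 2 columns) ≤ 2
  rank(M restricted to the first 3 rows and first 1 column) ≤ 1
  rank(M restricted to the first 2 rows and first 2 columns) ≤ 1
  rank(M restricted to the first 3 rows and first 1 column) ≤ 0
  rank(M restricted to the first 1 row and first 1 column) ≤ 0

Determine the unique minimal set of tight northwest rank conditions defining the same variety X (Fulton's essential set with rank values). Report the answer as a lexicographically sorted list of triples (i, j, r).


Reconstructing r_w from the 8 given conditions:

  0 | 1 | 1 | 1 | 1
  0 | 1 | 1 | 2 | 2
  0 | 1 | 2 | 3 | 3
  1 | 2 | 3 | 4 | 4
  1 | 2 | 3 | 4 | 5

reading off 1-entries of Δ²R: w = (2, 4, 3, 1, 5).

Rothe diagram D(w) (4 cells), 2 SE-corners (essential conditions):

[(2, 3, 1), (3, 1, 0)]


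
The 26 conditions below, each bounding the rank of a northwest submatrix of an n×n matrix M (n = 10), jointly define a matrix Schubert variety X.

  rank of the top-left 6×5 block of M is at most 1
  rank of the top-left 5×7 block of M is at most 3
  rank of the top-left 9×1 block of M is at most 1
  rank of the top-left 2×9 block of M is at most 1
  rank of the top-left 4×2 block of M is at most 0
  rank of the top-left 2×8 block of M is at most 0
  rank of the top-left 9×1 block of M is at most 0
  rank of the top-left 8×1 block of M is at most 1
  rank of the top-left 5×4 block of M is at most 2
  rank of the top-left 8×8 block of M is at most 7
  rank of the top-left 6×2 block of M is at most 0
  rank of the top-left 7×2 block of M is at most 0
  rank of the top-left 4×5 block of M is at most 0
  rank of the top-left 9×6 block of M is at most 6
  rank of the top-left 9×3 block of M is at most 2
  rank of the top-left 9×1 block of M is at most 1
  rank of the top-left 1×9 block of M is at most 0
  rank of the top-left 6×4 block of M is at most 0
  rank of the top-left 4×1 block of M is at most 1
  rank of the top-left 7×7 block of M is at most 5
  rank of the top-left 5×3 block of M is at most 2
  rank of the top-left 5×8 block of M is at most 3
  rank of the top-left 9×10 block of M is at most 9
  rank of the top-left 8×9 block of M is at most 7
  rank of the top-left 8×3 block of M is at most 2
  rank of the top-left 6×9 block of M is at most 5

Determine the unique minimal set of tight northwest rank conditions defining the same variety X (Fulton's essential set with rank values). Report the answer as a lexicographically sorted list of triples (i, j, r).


Computing R[i][j] = min implied NW-rank bound (n=10, 26 conditions):

  0 | 0 | 0 | 0 | 0 | 0 | 0 | 0 | 0 | 1
  0 | 0 | 0 | 0 | 0 | 0 | 0 | 0 | 1 | 2
  0 | 0 | 0 | 0 | 0 | 1 | 1 | 1 | 2 | 3
  0 | 0 | 0 | 0 | 0 | 1 | 2 | 2 | 3 | 4
  0 | 0 | 0 | 0 | 1 | 2 | 3 | 3 | 4 | 5
  0 | 0 | 0 | 0 | 1 | 2 | 3 | 4 | 5 | 6
  0 | 0 | 1 | 1 | 2 | 3 | 4 | 5 | 6 | 7
  0 | 1 | 2 | 2 | 3 | 4 | 5 | 6 | 7 | 8
  0 | 1 | 2 | 3 | 4 | 5 | 6 | 7 | 8 | 9
  1 | 2 | 3 | 4 | 5 | 6 | 7 | 8 | 9 | 10

so w = (10, 9, 6, 7, 5, 8, 3, 2, 4, 1).

ℓ(w)=39; the 6 essential cells (i,j,r):

[(1, 9, 0), (2, 8, 0), (4, 5, 0), (6, 4, 0), (7, 2, 0), (9, 1, 0)]


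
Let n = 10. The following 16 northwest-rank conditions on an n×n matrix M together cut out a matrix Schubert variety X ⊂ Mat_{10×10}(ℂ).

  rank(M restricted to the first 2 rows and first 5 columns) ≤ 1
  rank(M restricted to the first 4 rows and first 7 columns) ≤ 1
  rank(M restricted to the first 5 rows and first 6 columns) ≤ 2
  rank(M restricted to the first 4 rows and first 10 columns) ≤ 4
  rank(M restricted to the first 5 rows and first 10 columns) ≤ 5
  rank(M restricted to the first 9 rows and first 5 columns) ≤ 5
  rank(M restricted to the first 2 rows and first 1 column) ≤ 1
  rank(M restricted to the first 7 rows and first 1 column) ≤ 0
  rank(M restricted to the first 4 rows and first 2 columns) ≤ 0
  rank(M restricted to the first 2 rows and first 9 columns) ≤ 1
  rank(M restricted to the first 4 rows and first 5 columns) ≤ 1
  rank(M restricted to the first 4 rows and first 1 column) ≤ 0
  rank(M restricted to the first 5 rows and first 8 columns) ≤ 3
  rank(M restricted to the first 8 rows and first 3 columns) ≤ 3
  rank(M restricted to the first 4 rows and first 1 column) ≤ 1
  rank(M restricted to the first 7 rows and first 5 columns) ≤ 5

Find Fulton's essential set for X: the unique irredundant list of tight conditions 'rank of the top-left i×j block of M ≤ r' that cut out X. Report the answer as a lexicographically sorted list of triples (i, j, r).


Reconstructing r_w from the 16 given conditions:

  R[1]: 0  0  1  1  1  1  1  1  1  1
  R[2]: 0  0  1  1  1  1  1  1  1  2
  R[3]: 0  0  1  1  1  1  1  2  2  3
  R[4]: 0  0  1  1  1  1  1  2  3  4
  R[5]: 0  1  2  2  2  2  2  3  4  5
  R[6]: 0  1  2  3  3  3  3  4  5  6
  R[7]: 0  1  2  3  4  4  4  5  6  7
  R[8]: 1  2  3  4  5  5  5  6  7  8
  R[9]: 1  2  3  4  5  6  6  7  8  9
  R[10]: 1  2  3  4  5  6  7  8  9  10

reading off 1-entries of Δ²R: w = (3, 10, 8, 9, 2, 4, 5, 1, 6, 7).

4 SE-corners of the 25-cell Rothe diagram give Ess(w):

[(2, 9, 1), (4, 2, 0), (4, 7, 1), (7, 1, 0)]


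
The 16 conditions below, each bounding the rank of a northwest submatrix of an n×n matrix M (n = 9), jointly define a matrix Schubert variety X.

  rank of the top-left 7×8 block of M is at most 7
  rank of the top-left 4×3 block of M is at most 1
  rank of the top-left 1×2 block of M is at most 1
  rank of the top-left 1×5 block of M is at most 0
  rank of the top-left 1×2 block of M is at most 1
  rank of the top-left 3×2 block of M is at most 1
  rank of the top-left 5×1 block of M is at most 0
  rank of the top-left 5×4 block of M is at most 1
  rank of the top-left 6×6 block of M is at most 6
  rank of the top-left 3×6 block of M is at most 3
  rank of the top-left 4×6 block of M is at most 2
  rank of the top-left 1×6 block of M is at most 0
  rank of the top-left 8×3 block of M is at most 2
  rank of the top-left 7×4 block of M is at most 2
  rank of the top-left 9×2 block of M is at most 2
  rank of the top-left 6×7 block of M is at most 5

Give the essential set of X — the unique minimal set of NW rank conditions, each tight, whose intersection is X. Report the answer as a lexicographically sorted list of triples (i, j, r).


The tightest implied rank at each (i,j), from the 16 conditions:

  i=1: 0 0 0 0 0 0 1 1 1
  i=2: 0 1 1 1 1 1 2 2 2
  i=3: 0 1 1 1 2 2 3 3 3
  i=4: 0 1 1 1 2 2 3 4 4
  i=5: 0 1 1 1 2 3 4 5 5
  i=6: 1 2 2 2 3 4 5 6 6
  i=7: 1 2 2 2 3 4 5 6 7
  i=8: 1 2 2 3 4 5 6 7 8
  i=9: 1 2 3 4 5 6 7 8 9

giving w = (7, 2, 5, 8, 6, 1, 9, 4, 3) via Δ²R.

Rothe diagram D(w) (20 cells), 6 SE-corners (essential conditions):

[(1, 6, 0), (4, 6, 2), (5, 1, 0), (5, 4, 1), (7, 4, 2), (8, 3, 2)]


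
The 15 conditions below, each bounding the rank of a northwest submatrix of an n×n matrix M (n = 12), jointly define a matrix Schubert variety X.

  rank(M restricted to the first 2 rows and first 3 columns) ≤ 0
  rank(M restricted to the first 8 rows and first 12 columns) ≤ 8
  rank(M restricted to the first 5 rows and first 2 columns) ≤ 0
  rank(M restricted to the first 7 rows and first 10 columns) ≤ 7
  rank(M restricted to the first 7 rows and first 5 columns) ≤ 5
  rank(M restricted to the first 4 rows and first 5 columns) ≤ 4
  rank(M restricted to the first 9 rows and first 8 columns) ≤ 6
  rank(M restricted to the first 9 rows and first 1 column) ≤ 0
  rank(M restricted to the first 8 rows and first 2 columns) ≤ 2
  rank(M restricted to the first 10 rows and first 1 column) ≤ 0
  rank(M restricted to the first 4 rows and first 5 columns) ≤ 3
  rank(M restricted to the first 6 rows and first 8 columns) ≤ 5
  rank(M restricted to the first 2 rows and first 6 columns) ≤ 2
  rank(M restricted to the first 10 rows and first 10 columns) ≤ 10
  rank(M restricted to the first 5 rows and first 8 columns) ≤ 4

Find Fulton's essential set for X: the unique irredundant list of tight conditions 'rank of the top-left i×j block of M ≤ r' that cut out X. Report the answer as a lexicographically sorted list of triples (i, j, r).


Reconstructing r_w from the 15 given conditions:

  0 0 0 1 1 1 1 1 1 1 1 1
  0 0 0 1 2 2 2 2 2 2 2 2
  0 0 1 2 3 3 3 3 3 3 3 3
  0 0 1 2 3 4 4 4 4 4 4 4
  0 0 1 2 3 4 4 4 5 5 5 5
  0 1 2 3 4 5 5 5 6 6 6 6
  0 1 2 3 4 5 6 6 7 7 7 7
  0 1 2 3 4 5 6 6 7 8 8 8
  0 1 2 3 4 5 6 6 7 8 9 9
  0 1 2 3 4 5 6 7 8 9 10 10
  1 2 3 4 5 6 7 8 9 10 11 11
  1 2 3 4 5 6 7 8 9 10 11 12

second differences of R give the permutation w = (4, 5, 3, 6, 9, 2, 7, 10, 11, 8, 1, 12).

D(w) has 21 cells with 5 SE-corners; essential set:

[(2, 3, 0), (5, 2, 0), (5, 8, 4), (9, 8, 6), (10, 1, 0)]


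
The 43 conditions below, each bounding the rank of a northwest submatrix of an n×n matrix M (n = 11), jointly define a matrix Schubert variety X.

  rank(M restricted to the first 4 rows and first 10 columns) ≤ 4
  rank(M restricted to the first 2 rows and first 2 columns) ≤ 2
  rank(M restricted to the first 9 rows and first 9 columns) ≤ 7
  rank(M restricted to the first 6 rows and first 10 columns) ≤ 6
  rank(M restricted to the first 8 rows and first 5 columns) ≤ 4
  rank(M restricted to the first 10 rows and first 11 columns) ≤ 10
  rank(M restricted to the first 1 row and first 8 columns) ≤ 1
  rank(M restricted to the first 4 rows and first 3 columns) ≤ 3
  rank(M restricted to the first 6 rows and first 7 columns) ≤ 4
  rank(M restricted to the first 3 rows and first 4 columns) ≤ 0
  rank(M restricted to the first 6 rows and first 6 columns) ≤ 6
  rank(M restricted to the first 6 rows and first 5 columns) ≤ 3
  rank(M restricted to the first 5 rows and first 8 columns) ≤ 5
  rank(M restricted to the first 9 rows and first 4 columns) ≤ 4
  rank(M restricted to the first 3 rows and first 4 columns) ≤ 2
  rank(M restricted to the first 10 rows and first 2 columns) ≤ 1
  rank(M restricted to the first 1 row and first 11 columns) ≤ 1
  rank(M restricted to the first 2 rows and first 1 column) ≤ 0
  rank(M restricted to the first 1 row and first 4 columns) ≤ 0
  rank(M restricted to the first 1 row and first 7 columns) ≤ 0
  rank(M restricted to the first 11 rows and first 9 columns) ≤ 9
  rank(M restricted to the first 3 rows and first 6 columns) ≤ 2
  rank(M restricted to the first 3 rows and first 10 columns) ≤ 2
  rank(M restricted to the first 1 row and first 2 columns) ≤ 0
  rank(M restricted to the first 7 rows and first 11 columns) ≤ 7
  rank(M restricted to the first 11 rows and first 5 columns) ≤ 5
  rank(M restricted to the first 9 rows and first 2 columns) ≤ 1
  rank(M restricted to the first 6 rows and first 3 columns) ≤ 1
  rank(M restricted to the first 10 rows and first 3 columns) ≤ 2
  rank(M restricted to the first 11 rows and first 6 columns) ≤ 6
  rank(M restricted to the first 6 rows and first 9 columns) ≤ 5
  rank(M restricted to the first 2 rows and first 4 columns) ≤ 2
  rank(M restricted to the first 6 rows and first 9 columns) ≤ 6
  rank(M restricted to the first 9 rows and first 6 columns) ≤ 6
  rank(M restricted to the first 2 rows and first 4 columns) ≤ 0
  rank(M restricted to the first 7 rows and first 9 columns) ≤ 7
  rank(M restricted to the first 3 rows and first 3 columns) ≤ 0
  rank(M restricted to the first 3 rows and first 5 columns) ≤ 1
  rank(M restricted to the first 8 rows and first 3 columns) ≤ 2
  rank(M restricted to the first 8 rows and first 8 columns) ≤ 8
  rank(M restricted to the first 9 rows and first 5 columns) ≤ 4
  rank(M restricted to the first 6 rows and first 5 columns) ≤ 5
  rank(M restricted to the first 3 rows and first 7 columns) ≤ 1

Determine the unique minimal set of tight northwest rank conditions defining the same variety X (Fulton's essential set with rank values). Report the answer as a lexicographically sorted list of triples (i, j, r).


Recovering R(i,j) via the rank-extension bound from the 43 conditions:

  0 0 0 0 0 0 0 1 1 1 1
  0 0 0 0 1 1 1 2 2 2 2
  0 0 0 0 1 1 1 2 2 2 3
  1 1 1 1 2 2 2 3 3 3 4
  1 1 1 2 3 3 3 4 4 4 5
  1 1 1 2 3 4 4 5 5 5 6
  1 1 2 3 4 5 5 6 6 6 7
  1 1 2 3 4 5 6 7 7 7 8
  1 1 2 3 4 5 6 7 7 8 9
  1 1 2 3 4 5 6 7 8 9 10
  1 2 3 4 5 6 7 8 9 10 11

second differences of R give the permutation w = (8, 5, 11, 1, 4, 6, 3, 7, 10, 9, 2).

Fulton essential set (7 of the 28 Rothe cells):

[(1, 7, 0), (3, 4, 0), (3, 7, 1), (3, 10, 2), (6, 3, 1), (9, 9, 7), (10, 2, 1)]


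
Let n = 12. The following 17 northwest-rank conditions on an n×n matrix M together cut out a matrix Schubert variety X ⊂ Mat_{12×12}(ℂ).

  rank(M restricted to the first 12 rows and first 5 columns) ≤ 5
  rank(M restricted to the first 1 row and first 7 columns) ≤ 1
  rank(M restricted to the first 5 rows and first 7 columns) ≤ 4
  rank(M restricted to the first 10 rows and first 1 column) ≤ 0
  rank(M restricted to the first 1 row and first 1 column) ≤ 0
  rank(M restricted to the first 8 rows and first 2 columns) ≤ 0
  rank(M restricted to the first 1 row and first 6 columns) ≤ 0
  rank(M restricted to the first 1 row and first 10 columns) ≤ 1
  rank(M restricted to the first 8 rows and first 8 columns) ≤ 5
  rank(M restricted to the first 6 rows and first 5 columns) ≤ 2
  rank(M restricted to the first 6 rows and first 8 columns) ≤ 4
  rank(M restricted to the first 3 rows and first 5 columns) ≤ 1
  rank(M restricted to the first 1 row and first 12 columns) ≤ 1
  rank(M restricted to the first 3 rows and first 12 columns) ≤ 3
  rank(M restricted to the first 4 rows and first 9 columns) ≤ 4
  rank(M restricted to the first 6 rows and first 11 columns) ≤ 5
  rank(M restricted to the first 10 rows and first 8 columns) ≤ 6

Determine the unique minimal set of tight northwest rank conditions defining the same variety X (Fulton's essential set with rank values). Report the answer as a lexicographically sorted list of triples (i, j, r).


Computing R[i][j] = min implied NW-rank bound (n=12, 17 conditions):

  R[1]: 0 | 0 | 0 | 0 | 0 | 0 | 1 | 1 | 1 | 1 | 1 | 1
  R[2]: 0 | 0 | 1 | 1 | 1 | 1 | 2 | 2 | 2 | 2 | 2 | 2
  R[3]: 0 | 0 | 1 | 1 | 1 | 2 | 3 | 3 | 3 | 3 | 3 | 3
  R[4]: 0 | 0 | 1 | 2 | 2 | 3 | 4 | 4 | 4 | 4 | 4 | 4
  R[5]: 0 | 0 | 1 | 2 | 2 | 3 | 4 | 4 | 5 | 5 | 5 | 5
  R[6]: 0 | 0 | 1 | 2 | 2 | 3 | 4 | 4 | 5 | 5 | 5 | 6
  R[7]: 0 | 0 | 1 | 2 | 3 | 4 | 5 | 5 | 6 | 6 | 6 | 7
  R[8]: 0 | 0 | 1 | 2 | 3 | 4 | 5 | 5 | 6 | 7 | 7 | 8
  R[9]: 0 | 1 | 2 | 3 | 4 | 5 | 6 | 6 | 7 | 8 | 8 | 9
  R[10]: 0 | 1 | 2 | 3 | 4 | 5 | 6 | 6 | 7 | 8 | 9 | 10
  R[11]: 1 | 2 | 3 | 4 | 5 | 6 | 7 | 7 | 8 | 9 | 10 | 11
  R[12]: 1 | 2 | 3 | 4 | 5 | 6 | 7 | 8 | 9 | 10 | 11 | 12

the unique w with this rank table is (7, 3, 6, 4, 9, 12, 5, 10, 2, 11, 1, 8).

Fulton essential set (9 of the 32 Rothe cells):

[(1, 6, 0), (3, 5, 1), (6, 5, 2), (6, 8, 4), (6, 11, 5), (8, 2, 0), (8, 8, 5), (10, 1, 0), (10, 8, 6)]
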